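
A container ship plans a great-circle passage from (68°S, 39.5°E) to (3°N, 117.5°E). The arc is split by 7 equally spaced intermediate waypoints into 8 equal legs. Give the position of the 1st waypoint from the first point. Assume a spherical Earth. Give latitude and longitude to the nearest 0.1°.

≈ (63.5°S, 64.3°E)

Write both endpoints as unit vectors p₁, p₂ with components (cos φ cos λ, cos φ sin λ, sin φ).
The central angle between the endpoints is δ = arccos(p₁·p₂) ≈ 1.542 rad (88.3°).
Interpolate at f = 1/8 with slerp weights a = sin((1−f)δ)/sin δ ≈ 0.976, b = sin(fδ)/sin δ ≈ 0.192.
p = a·p₁ + b·p₂ ≈ (0.194, 0.402, -0.895); φ = arcsin(p_z) ≈ -63.48°, λ = atan2(p_y, p_x) ≈ 64.28°.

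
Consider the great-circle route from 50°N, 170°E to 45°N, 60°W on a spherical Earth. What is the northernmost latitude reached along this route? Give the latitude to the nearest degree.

≈ 69°N

The great circle lies in the plane with unit normal n̂ = (p₁ × p₂)/|p₁ × p₂|.
Here n̂_z ≈ +0.360; the vertex latitude is φ_max = arccos|n̂_z| ≈ 68.9°.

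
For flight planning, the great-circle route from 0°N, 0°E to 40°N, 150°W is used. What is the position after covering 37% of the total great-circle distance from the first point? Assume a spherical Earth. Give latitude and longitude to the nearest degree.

≈ 40°N, 30°W

Convert each endpoint to a unit vector on the sphere (x = cos φ cos λ, y = cos φ sin λ, z = sin φ).
The central angle between the endpoints is δ = arccos(p₁·p₂) ≈ 2.296 rad (131.6°).
Interpolate at f = 0.37 with slerp weights a = sin((1−f)δ)/sin δ ≈ 1.326, b = sin(fδ)/sin δ ≈ 1.004.
p = a·p₁ + b·p₂ ≈ (0.660, -0.384, 0.645); φ = arcsin(p_z) ≈ 40.18°, λ = atan2(p_y, p_x) ≈ -30.21°.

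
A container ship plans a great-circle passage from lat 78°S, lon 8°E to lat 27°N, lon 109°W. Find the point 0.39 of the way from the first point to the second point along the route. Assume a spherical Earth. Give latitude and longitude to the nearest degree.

≈ lat 46°S, lon 92°W

Write both endpoints as unit vectors p₁, p₂ with components (cos φ cos λ, cos φ sin λ, sin φ).
The central angle between the endpoints is δ = arccos(p₁·p₂) ≈ 2.127 rad (121.9°).
Interpolate at f = 0.39 with slerp weights a = sin((1−f)δ)/sin δ ≈ 1.134, b = sin(fδ)/sin δ ≈ 0.869.
p = a·p₁ + b·p₂ ≈ (-0.019, -0.699, -0.715); φ = arcsin(p_z) ≈ -45.63°, λ = atan2(p_y, p_x) ≈ -91.52°.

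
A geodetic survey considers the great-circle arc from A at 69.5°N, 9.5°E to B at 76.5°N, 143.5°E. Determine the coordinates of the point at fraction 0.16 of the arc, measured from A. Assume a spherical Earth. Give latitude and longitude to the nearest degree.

≈ 74°N, 15°E

Convert each endpoint to a unit vector on the sphere (x = cos φ cos λ, y = cos φ sin λ, z = sin φ).
The central angle between the endpoints is δ = arccos(p₁·p₂) ≈ 0.547 rad (31.4°).
Interpolate at f = 0.16 with slerp weights a = sin((1−f)δ)/sin δ ≈ 0.853, b = sin(fδ)/sin δ ≈ 0.168.
p = a·p₁ + b·p₂ ≈ (0.263, 0.073, 0.962); φ = arcsin(p_z) ≈ 74.17°, λ = atan2(p_y, p_x) ≈ 15.44°.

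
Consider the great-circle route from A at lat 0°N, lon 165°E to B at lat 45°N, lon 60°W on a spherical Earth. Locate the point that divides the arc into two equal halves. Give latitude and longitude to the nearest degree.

≈ lat 45°N, lon 150°W

The haversine formula gives a central angle δ ≈ 2.094 rad (120.0°) between the endpoints.
Interpolate at f = 1/2 with slerp weights a = sin((1−f)δ)/sin δ ≈ 1.000, b = sin(fδ)/sin δ ≈ 1.000.
p = a·p₁ + b·p₂ ≈ (-0.612, -0.354, 0.707); φ = arcsin(p_z) ≈ 45.00°, λ = atan2(p_y, p_x) ≈ -150.00°.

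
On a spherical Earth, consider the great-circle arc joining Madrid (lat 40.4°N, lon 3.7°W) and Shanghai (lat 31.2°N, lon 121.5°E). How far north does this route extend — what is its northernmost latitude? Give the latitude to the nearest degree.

≈ 58°N

The great circle lies in the plane with unit normal n̂ = (p₁ × p₂)/|p₁ × p₂|.
Here n̂_z ≈ +0.533; the vertex latitude is φ_max = arccos|n̂_z| ≈ 57.8°.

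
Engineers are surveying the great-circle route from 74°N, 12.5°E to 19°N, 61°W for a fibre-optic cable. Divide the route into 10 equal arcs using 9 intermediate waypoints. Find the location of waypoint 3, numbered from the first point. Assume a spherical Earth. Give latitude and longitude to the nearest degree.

≈ 62°N, 34°W

Write both endpoints as unit vectors p₁, p₂ with components (cos φ cos λ, cos φ sin λ, sin φ).
The central angle between the endpoints is δ = arccos(p₁·p₂) ≈ 1.173 rad (67.2°).
Interpolate at f = 3/10 with slerp weights a = sin((1−f)δ)/sin δ ≈ 0.794, b = sin(fδ)/sin δ ≈ 0.374.
p = a·p₁ + b·p₂ ≈ (0.385, -0.262, 0.885); φ = arcsin(p_z) ≈ 62.25°, λ = atan2(p_y, p_x) ≈ -34.22°.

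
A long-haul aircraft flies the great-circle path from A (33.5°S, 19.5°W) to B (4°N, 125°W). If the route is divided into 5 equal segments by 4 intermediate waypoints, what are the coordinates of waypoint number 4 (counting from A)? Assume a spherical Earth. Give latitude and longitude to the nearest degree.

≈ (8°S, 107°W)

The haversine formula gives a central angle δ ≈ 1.835 rad (105.1°) between the endpoints.
Interpolate at f = 4/5 with slerp weights a = sin((1−f)δ)/sin δ ≈ 0.372, b = sin(fδ)/sin δ ≈ 1.030.
p = a·p₁ + b·p₂ ≈ (-0.297, -0.945, -0.133); φ = arcsin(p_z) ≈ -7.66°, λ = atan2(p_y, p_x) ≈ -107.46°.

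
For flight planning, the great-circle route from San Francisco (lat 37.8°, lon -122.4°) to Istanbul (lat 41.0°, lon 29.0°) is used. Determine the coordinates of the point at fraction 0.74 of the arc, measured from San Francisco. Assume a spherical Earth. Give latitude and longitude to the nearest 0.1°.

Write both endpoints as unit vectors p₁, p₂ with components (cos φ cos λ, cos φ sin λ, sin φ).
The central angle between the endpoints is δ = arccos(p₁·p₂) ≈ 1.693 rad (97.0°).
Interpolate at f = 0.74 with slerp weights a = sin((1−f)δ)/sin δ ≈ 0.429, b = sin(fδ)/sin δ ≈ 0.957.
p = a·p₁ + b·p₂ ≈ (0.450, 0.064, 0.891); φ = arcsin(p_z) ≈ 62.97°, λ = atan2(p_y, p_x) ≈ 8.07°.

≈ lat 63.0°, lon 8.1°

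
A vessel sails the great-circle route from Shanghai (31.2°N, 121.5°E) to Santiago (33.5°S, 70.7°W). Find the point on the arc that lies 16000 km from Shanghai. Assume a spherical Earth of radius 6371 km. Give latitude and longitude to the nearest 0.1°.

≈ 33.8°S, 101.5°W

Convert each endpoint to a unit vector on the sphere (x = cos φ cos λ, y = cos φ sin λ, z = sin φ).
The central angle between the endpoints is δ = arccos(p₁·p₂) ≈ 2.957 rad (169.4°). The total great-circle distance is δ·R ≈ 2.957 × 6371 ≈ 18842 km, so the target fraction is f = 16000/18842 ≈ 0.849.
Interpolate at f ≈ 0.849 with slerp weights a = sin((1−f)δ)/sin δ ≈ 2.355, b = sin(fδ)/sin δ ≈ 3.218.
p = a·p₁ + b·p₂ ≈ (-0.166, -0.815, -0.556); φ = arcsin(p_z) ≈ -33.77°, λ = atan2(p_y, p_x) ≈ -101.51°.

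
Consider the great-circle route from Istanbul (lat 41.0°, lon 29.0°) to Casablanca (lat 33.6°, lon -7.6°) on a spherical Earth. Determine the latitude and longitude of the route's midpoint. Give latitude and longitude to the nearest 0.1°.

≈ lat 38.7°, lon 9.8°

From cos δ = sin φ₁ sin φ₂ + cos φ₁ cos φ₂ cos Δλ, the central angle is δ ≈ 0.520 rad (29.8°).
Interpolate at f = 1/2 with slerp weights a = sin((1−f)δ)/sin δ ≈ 0.517, b = sin(fδ)/sin δ ≈ 0.517.
p = a·p₁ + b·p₂ ≈ (0.769, 0.132, 0.626); φ = arcsin(p_z) ≈ 38.74°, λ = atan2(p_y, p_x) ≈ 9.77°.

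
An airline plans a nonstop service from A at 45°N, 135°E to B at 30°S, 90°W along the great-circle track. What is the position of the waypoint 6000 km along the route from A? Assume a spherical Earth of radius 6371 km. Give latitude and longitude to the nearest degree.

Convert each endpoint to a unit vector on the sphere (x = cos φ cos λ, y = cos φ sin λ, z = sin φ).
The central angle between the endpoints is δ = arccos(p₁·p₂) ≈ 2.476 rad (141.9°). The total great-circle distance is δ·R ≈ 2.476 × 6371 ≈ 15775 km, so the target fraction is f = 6000/15775 ≈ 0.380.
Interpolate at f ≈ 0.380 with slerp weights a = sin((1−f)δ)/sin δ ≈ 1.618, b = sin(fδ)/sin δ ≈ 1.309.
p = a·p₁ + b·p₂ ≈ (-0.809, -0.325, 0.490); φ = arcsin(p_z) ≈ 29.31°, λ = atan2(p_y, p_x) ≈ -158.13°.

≈ 29°N, 158°W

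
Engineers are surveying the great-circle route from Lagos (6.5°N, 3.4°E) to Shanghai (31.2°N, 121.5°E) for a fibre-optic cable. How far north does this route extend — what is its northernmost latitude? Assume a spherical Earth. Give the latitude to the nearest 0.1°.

The great circle lies in the plane with unit normal n̂ = (p₁ × p₂)/|p₁ × p₂|.
Here n̂_z ≈ +0.798; the vertex latitude is φ_max = arccos|n̂_z| ≈ 37.1°.

≈ 37.1°N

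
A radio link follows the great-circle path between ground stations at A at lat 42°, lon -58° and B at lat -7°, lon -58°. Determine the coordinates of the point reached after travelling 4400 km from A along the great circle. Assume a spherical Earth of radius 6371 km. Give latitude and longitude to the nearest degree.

≈ lat 2°, lon -58°

From cos δ = sin φ₁ sin φ₂ + cos φ₁ cos φ₂ cos Δλ, the central angle is δ ≈ 0.855 rad (49.0°). The total great-circle distance is δ·R ≈ 0.855 × 6371 ≈ 5449 km, so the target fraction is f = 4400/5449 ≈ 0.808.
Interpolate at f ≈ 0.808 with slerp weights a = sin((1−f)δ)/sin δ ≈ 0.217, b = sin(fδ)/sin δ ≈ 0.844.
p = a·p₁ + b·p₂ ≈ (0.529, -0.847, 0.042); φ = arcsin(p_z) ≈ 2.43°, λ = atan2(p_y, p_x) ≈ -58.00°.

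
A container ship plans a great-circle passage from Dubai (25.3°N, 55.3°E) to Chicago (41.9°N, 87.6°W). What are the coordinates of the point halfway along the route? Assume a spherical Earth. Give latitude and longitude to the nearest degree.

≈ 64°N, 0°E

Convert each endpoint to a unit vector on the sphere (x = cos φ cos λ, y = cos φ sin λ, z = sin φ).
The central angle between the endpoints is δ = arccos(p₁·p₂) ≈ 1.825 rad (104.6°).
Interpolate at f = 1/2 with slerp weights a = sin((1−f)δ)/sin δ ≈ 0.817, b = sin(fδ)/sin δ ≈ 0.817.
p = a·p₁ + b·p₂ ≈ (0.446, -0.000, 0.895); φ = arcsin(p_z) ≈ 63.51°, λ = atan2(p_y, p_x) ≈ -0.04°.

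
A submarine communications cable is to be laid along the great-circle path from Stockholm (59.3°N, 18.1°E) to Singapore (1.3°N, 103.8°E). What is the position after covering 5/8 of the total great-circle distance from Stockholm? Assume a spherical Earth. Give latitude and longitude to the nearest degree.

≈ (29°N, 86°E)

Convert each endpoint to a unit vector on the sphere (x = cos φ cos λ, y = cos φ sin λ, z = sin φ).
The central angle between the endpoints is δ = arccos(p₁·p₂) ≈ 1.513 rad (86.7°).
Interpolate at f = 5/8 with slerp weights a = sin((1−f)δ)/sin δ ≈ 0.538, b = sin(fδ)/sin δ ≈ 0.812.
p = a·p₁ + b·p₂ ≈ (0.068, 0.874, 0.481); φ = arcsin(p_z) ≈ 28.77°, λ = atan2(p_y, p_x) ≈ 85.58°.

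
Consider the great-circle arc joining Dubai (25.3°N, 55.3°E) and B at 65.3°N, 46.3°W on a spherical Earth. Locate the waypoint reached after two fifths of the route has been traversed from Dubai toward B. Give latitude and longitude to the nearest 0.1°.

From cos δ = sin φ₁ sin φ₂ + cos φ₁ cos φ₂ cos Δλ, the central angle is δ ≈ 1.253 rad (71.8°).
Interpolate at f = 2/5 with slerp weights a = sin((1−f)δ)/sin δ ≈ 0.719, b = sin(fδ)/sin δ ≈ 0.506.
p = a·p₁ + b·p₂ ≈ (0.516, 0.382, 0.767); φ = arcsin(p_z) ≈ 50.07°, λ = atan2(p_y, p_x) ≈ 36.48°.

≈ 50.1°N, 36.5°E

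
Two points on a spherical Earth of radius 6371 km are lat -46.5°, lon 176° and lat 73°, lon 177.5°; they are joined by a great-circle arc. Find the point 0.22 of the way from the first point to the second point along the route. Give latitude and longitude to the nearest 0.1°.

≈ lat -20.2°, lon 176.2°

Write both endpoints as unit vectors p₁, p₂ with components (cos φ cos λ, cos φ sin λ, sin φ).
The central angle between the endpoints is δ = arccos(p₁·p₂) ≈ 2.086 rad (119.5°).
Interpolate at f = 0.22 with slerp weights a = sin((1−f)δ)/sin δ ≈ 1.147, b = sin(fδ)/sin δ ≈ 0.509.
p = a·p₁ + b·p₂ ≈ (-0.936, 0.062, -0.345); φ = arcsin(p_z) ≈ -20.21°, λ = atan2(p_y, p_x) ≈ 176.24°.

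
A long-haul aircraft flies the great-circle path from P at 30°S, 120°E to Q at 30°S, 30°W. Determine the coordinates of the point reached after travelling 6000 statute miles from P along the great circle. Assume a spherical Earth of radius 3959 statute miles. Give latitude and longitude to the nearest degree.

≈ 52°S, 10°W

The haversine formula gives a central angle δ ≈ 1.982 rad (113.5°) between the endpoints. The total great-circle distance is δ·R ≈ 1.982 × 3959 ≈ 7846 mi, so the target fraction is f = 6000/7846 ≈ 0.765.
Interpolate at f ≈ 0.765 with slerp weights a = sin((1−f)δ)/sin δ ≈ 0.490, b = sin(fδ)/sin δ ≈ 1.089.
p = a·p₁ + b·p₂ ≈ (0.605, -0.104, -0.790); φ = arcsin(p_z) ≈ -52.16°, λ = atan2(p_y, p_x) ≈ -9.75°.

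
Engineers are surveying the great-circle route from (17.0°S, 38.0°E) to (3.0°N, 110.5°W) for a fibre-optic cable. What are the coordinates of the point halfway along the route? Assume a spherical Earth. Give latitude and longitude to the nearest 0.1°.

The haversine formula gives a central angle δ ≈ 2.549 rad (146.1°) between the endpoints.
Interpolate at f = 1/2 with slerp weights a = sin((1−f)δ)/sin δ ≈ 1.713, b = sin(fδ)/sin δ ≈ 1.713.
p = a·p₁ + b·p₂ ≈ (0.692, -0.594, -0.411); φ = arcsin(p_z) ≈ -24.28°, λ = atan2(p_y, p_x) ≈ -40.64°.

≈ (24.3°S, 40.6°W)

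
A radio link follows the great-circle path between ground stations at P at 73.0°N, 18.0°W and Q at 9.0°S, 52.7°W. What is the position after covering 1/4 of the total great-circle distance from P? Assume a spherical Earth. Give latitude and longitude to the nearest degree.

≈ 54°N, 38°W

From cos δ = sin φ₁ sin φ₂ + cos φ₁ cos φ₂ cos Δλ, the central angle is δ ≈ 1.483 rad (85.0°).
Interpolate at f = 1/4 with slerp weights a = sin((1−f)δ)/sin δ ≈ 0.900, b = sin(fδ)/sin δ ≈ 0.364.
p = a·p₁ + b·p₂ ≈ (0.468, -0.367, 0.804); φ = arcsin(p_z) ≈ 53.50°, λ = atan2(p_y, p_x) ≈ -38.11°.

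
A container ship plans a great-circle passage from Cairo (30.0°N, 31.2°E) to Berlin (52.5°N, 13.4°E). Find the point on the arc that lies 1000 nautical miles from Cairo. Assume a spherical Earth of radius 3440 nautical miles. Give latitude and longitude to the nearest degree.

Convert each endpoint to a unit vector on the sphere (x = cos φ cos λ, y = cos φ sin λ, z = sin φ).
The central angle between the endpoints is δ = arccos(p₁·p₂) ≈ 0.454 rad (26.0°). The total great-circle distance is δ·R ≈ 0.454 × 3440 ≈ 1562 nmi, so the target fraction is f = 1000/1562 ≈ 0.640.
Interpolate at f ≈ 0.640 with slerp weights a = sin((1−f)δ)/sin δ ≈ 0.371, b = sin(fδ)/sin δ ≈ 0.653.
p = a·p₁ + b·p₂ ≈ (0.662, 0.259, 0.704); φ = arcsin(p_z) ≈ 44.73°, λ = atan2(p_y, p_x) ≈ 21.34°.

≈ 45°N, 21°E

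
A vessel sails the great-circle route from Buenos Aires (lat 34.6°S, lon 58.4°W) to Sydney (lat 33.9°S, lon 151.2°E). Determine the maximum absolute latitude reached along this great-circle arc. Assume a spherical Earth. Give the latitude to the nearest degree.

The great circle lies in the plane with unit normal n̂ = (p₁ × p₂)/|p₁ × p₂|.
Here n̂_z ≈ -0.351; the vertex latitude is φ_max = arccos|n̂_z| ≈ 69.4°.

≈ 69°S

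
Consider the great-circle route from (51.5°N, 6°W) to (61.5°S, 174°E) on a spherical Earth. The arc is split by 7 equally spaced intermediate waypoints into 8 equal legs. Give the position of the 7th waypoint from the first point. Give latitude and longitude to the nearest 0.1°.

Convert each endpoint to a unit vector on the sphere (x = cos φ cos λ, y = cos φ sin λ, z = sin φ).
The central angle between the endpoints is δ = arccos(p₁·p₂) ≈ 2.967 rad (170.0°).
Interpolate at f = 7/8 with slerp weights a = sin((1−f)δ)/sin δ ≈ 2.087, b = sin(fδ)/sin δ ≈ 2.987.
p = a·p₁ + b·p₂ ≈ (-0.126, 0.013, -0.992); φ = arcsin(p_z) ≈ -82.75°, λ = atan2(p_y, p_x) ≈ 174.00°.

≈ (82.7°S, 174.0°E)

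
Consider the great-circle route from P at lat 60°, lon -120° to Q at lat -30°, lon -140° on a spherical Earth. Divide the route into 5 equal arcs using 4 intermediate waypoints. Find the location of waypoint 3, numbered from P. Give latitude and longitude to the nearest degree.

≈ lat 6°, lon -134°

The haversine formula gives a central angle δ ≈ 1.597 rad (91.5°) between the endpoints.
Interpolate at f = 3/5 with slerp weights a = sin((1−f)δ)/sin δ ≈ 0.596, b = sin(fδ)/sin δ ≈ 0.818.
p = a·p₁ + b·p₂ ≈ (-0.692, -0.714, 0.107); φ = arcsin(p_z) ≈ 6.16°, λ = atan2(p_y, p_x) ≈ -134.11°.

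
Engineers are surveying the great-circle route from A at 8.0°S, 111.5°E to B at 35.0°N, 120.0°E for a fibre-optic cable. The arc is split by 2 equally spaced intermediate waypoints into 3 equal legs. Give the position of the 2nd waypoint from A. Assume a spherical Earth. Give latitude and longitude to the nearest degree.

From cos δ = sin φ₁ sin φ₂ + cos φ₁ cos φ₂ cos Δλ, the central angle is δ ≈ 0.763 rad (43.7°).
Interpolate at f = 2/3 with slerp weights a = sin((1−f)δ)/sin δ ≈ 0.364, b = sin(fδ)/sin δ ≈ 0.705.
p = a·p₁ + b·p₂ ≈ (-0.421, 0.835, 0.354); φ = arcsin(p_z) ≈ 20.70°, λ = atan2(p_y, p_x) ≈ 116.73°.

≈ 21°N, 117°E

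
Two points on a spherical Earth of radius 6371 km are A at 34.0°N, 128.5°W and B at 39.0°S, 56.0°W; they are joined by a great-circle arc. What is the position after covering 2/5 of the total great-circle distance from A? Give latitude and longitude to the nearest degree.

Convert each endpoint to a unit vector on the sphere (x = cos φ cos λ, y = cos φ sin λ, z = sin φ).
The central angle between the endpoints is δ = arccos(p₁·p₂) ≈ 1.730 rad (99.1°).
Interpolate at f = 2/5 with slerp weights a = sin((1−f)δ)/sin δ ≈ 0.872, b = sin(fδ)/sin δ ≈ 0.646.
p = a·p₁ + b·p₂ ≈ (-0.169, -0.982, 0.081); φ = arcsin(p_z) ≈ 4.66°, λ = atan2(p_y, p_x) ≈ -99.78°.

≈ 5°N, 100°W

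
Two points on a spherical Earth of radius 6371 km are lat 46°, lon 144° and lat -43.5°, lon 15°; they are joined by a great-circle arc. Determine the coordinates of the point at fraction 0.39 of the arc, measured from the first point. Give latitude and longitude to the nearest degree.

≈ lat 15°, lon 88°

Write both endpoints as unit vectors p₁, p₂ with components (cos φ cos λ, cos φ sin λ, sin φ).
The central angle between the endpoints is δ = arccos(p₁·p₂) ≈ 2.519 rad (144.3°).
Interpolate at f = 0.39 with slerp weights a = sin((1−f)δ)/sin δ ≈ 1.713, b = sin(fδ)/sin δ ≈ 1.426.
p = a·p₁ + b·p₂ ≈ (0.036, 0.967, 0.251); φ = arcsin(p_z) ≈ 14.53°, λ = atan2(p_y, p_x) ≈ 87.85°.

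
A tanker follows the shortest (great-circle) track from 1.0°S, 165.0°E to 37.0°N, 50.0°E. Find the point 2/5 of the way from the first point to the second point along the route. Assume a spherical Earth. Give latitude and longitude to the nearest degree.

Convert each endpoint to a unit vector on the sphere (x = cos φ cos λ, y = cos φ sin λ, z = sin φ).
The central angle between the endpoints is δ = arccos(p₁·p₂) ≈ 1.926 rad (110.4°).
Interpolate at f = 2/5 with slerp weights a = sin((1−f)δ)/sin δ ≈ 0.976, b = sin(fδ)/sin δ ≈ 0.743.
p = a·p₁ + b·p₂ ≈ (-0.561, 0.707, 0.430); φ = arcsin(p_z) ≈ 25.47°, λ = atan2(p_y, p_x) ≈ 128.44°.

≈ 25°N, 128°E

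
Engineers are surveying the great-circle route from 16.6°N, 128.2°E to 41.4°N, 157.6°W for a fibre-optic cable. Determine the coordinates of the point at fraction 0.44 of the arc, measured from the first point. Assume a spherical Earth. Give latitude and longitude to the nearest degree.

Write both endpoints as unit vectors p₁, p₂ with components (cos φ cos λ, cos φ sin λ, sin φ).
The central angle between the endpoints is δ = arccos(p₁·p₂) ≈ 1.176 rad (67.4°).
Interpolate at f = 0.44 with slerp weights a = sin((1−f)δ)/sin δ ≈ 0.663, b = sin(fδ)/sin δ ≈ 0.536.
p = a·p₁ + b·p₂ ≈ (-0.765, 0.346, 0.544); φ = arcsin(p_z) ≈ 32.94°, λ = atan2(p_y, p_x) ≈ 155.64°.

≈ 33°N, 156°E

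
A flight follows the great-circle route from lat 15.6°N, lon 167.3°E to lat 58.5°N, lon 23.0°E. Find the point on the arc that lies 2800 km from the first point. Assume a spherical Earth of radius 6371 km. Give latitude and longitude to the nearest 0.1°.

Write both endpoints as unit vectors p₁, p₂ with components (cos φ cos λ, cos φ sin λ, sin φ).
The central angle between the endpoints is δ = arccos(p₁·p₂) ≈ 1.751 rad (100.3°). The total great-circle distance is δ·R ≈ 1.751 × 6371 ≈ 11157 km, so the target fraction is f = 2800/11157 ≈ 0.251.
Interpolate at f ≈ 0.251 with slerp weights a = sin((1−f)δ)/sin δ ≈ 0.983, b = sin(fδ)/sin δ ≈ 0.432.
p = a·p₁ + b·p₂ ≈ (-0.715, 0.296, 0.633); φ = arcsin(p_z) ≈ 39.27°, λ = atan2(p_y, p_x) ≈ 157.49°.

≈ lat 39.3°N, lon 157.5°E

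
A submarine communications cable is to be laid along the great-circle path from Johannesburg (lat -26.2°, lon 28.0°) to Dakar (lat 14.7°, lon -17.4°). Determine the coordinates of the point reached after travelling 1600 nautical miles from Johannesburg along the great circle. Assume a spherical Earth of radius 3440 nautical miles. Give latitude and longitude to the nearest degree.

≈ lat -9°, lon 7°

Write both endpoints as unit vectors p₁, p₂ with components (cos φ cos λ, cos φ sin λ, sin φ).
The central angle between the endpoints is δ = arccos(p₁·p₂) ≈ 1.050 rad (60.2°). The total great-circle distance is δ·R ≈ 1.050 × 3440 ≈ 3613 nmi, so the target fraction is f = 1600/3613 ≈ 0.443.
Interpolate at f ≈ 0.443 with slerp weights a = sin((1−f)δ)/sin δ ≈ 0.637, b = sin(fδ)/sin δ ≈ 0.517.
p = a·p₁ + b·p₂ ≈ (0.982, 0.119, -0.150); φ = arcsin(p_z) ≈ -8.62°, λ = atan2(p_y, p_x) ≈ 6.89°.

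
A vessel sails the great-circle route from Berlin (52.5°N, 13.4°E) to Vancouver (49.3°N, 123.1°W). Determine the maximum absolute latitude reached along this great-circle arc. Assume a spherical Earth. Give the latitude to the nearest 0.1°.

≈ 73.3°N

The great circle lies in the plane with unit normal n̂ = (p₁ × p₂)/|p₁ × p₂|.
Here n̂_z ≈ -0.288; the vertex latitude is φ_max = arccos|n̂_z| ≈ 73.3°.
Check via Clairaut: cos φ_max = |cos φ₁| · sin C = cos(52.5°)·sin(28.2°) ≈ 0.288, again giving ≈ 73.3°.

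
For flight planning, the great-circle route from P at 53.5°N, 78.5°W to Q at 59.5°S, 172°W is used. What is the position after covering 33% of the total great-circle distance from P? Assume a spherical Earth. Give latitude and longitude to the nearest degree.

Convert each endpoint to a unit vector on the sphere (x = cos φ cos λ, y = cos φ sin λ, z = sin φ).
The central angle between the endpoints is δ = arccos(p₁·p₂) ≈ 2.362 rad (135.3°).
Interpolate at f = 0.33 with slerp weights a = sin((1−f)δ)/sin δ ≈ 1.422, b = sin(fδ)/sin δ ≈ 1.000.
p = a·p₁ + b·p₂ ≈ (-0.334, -0.900, 0.282); φ = arcsin(p_z) ≈ 16.37°, λ = atan2(p_y, p_x) ≈ -110.36°.

≈ 16°N, 110°W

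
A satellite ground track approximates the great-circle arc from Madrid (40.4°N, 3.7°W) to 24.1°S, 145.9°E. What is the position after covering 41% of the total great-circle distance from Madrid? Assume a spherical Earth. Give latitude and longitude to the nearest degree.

≈ 35°N, 77°E

Write both endpoints as unit vectors p₁, p₂ with components (cos φ cos λ, cos φ sin λ, sin φ).
The central angle between the endpoints is δ = arccos(p₁·p₂) ≈ 2.614 rad (149.8°).
Interpolate at f = 0.41 with slerp weights a = sin((1−f)δ)/sin δ ≈ 1.987, b = sin(fδ)/sin δ ≈ 1.745.
p = a·p₁ + b·p₂ ≈ (0.191, 0.796, 0.575); φ = arcsin(p_z) ≈ 35.10°, λ = atan2(p_y, p_x) ≈ 76.53°.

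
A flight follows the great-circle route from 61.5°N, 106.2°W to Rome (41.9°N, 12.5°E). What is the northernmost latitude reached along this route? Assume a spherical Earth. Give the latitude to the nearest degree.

The great circle lies in the plane with unit normal n̂ = (p₁ × p₂)/|p₁ × p₂|.
Here n̂_z ≈ +0.343; the vertex latitude is φ_max = arccos|n̂_z| ≈ 70.0°.
Check via Clairaut: cos φ_max = |cos φ₁| · sin C = cos(61.5°)·sin(45.9°) ≈ 0.343, again giving ≈ 70.0°.

≈ 70°N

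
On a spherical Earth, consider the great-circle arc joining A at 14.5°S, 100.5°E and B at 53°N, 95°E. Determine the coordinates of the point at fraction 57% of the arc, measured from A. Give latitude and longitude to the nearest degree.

≈ 24°N, 98°E

Convert each endpoint to a unit vector on the sphere (x = cos φ cos λ, y = cos φ sin λ, z = sin φ).
The central angle between the endpoints is δ = arccos(p₁·p₂) ≈ 1.181 rad (67.7°).
Interpolate at f = 0.57 with slerp weights a = sin((1−f)δ)/sin δ ≈ 0.526, b = sin(fδ)/sin δ ≈ 0.674.
p = a·p₁ + b·p₂ ≈ (-0.128, 0.905, 0.407); φ = arcsin(p_z) ≈ 24.00°, λ = atan2(p_y, p_x) ≈ 98.06°.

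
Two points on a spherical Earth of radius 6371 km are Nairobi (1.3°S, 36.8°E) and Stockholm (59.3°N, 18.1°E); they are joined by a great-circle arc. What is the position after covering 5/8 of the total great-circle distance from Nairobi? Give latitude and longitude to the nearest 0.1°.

≈ 36.9°N, 28.4°E

Convert each endpoint to a unit vector on the sphere (x = cos φ cos λ, y = cos φ sin λ, z = sin φ).
The central angle between the endpoints is δ = arccos(p₁·p₂) ≈ 1.088 rad (62.4°).
Interpolate at f = 5/8 with slerp weights a = sin((1−f)δ)/sin δ ≈ 0.448, b = sin(fδ)/sin δ ≈ 0.710.
p = a·p₁ + b·p₂ ≈ (0.703, 0.381, 0.600); φ = arcsin(p_z) ≈ 36.89°, λ = atan2(p_y, p_x) ≈ 28.44°.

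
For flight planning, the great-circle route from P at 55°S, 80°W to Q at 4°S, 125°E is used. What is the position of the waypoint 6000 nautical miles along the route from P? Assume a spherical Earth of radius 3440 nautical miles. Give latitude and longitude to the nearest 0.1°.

≈ 20.8°S, 130.1°E

From cos δ = sin φ₁ sin φ₂ + cos φ₁ cos φ₂ cos Δλ, the central angle is δ ≈ 2.050 rad (117.5°). The total great-circle distance is δ·R ≈ 2.050 × 3440 ≈ 7053 nmi, so the target fraction is f = 6000/7053 ≈ 0.851.
Interpolate at f ≈ 0.851 with slerp weights a = sin((1−f)δ)/sin δ ≈ 0.340, b = sin(fδ)/sin δ ≈ 1.110.
p = a·p₁ + b·p₂ ≈ (-0.601, 0.715, -0.356); φ = arcsin(p_z) ≈ -20.84°, λ = atan2(p_y, p_x) ≈ 130.06°.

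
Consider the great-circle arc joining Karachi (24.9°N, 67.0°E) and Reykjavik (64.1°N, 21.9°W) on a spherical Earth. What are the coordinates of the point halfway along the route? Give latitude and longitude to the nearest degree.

Write both endpoints as unit vectors p₁, p₂ with components (cos φ cos λ, cos φ sin λ, sin φ).
The central angle between the endpoints is δ = arccos(p₁·p₂) ≈ 1.174 rad (67.3°).
Interpolate at f = 1/2 with slerp weights a = sin((1−f)δ)/sin δ ≈ 0.601, b = sin(fδ)/sin δ ≈ 0.601.
p = a·p₁ + b·p₂ ≈ (0.456, 0.404, 0.793); φ = arcsin(p_z) ≈ 52.47°, λ = atan2(p_y, p_x) ≈ 41.50°.

≈ 52°N, 41°E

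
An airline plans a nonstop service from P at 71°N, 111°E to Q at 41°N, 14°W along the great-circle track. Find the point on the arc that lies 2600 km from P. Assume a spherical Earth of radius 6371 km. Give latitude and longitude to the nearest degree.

≈ 74°N, 28°E

Convert each endpoint to a unit vector on the sphere (x = cos φ cos λ, y = cos φ sin λ, z = sin φ).
The central angle between the endpoints is δ = arccos(p₁·p₂) ≈ 1.071 rad (61.4°). The total great-circle distance is δ·R ≈ 1.071 × 6371 ≈ 6822 km, so the target fraction is f = 2600/6822 ≈ 0.381.
Interpolate at f ≈ 0.381 with slerp weights a = sin((1−f)δ)/sin δ ≈ 0.701, b = sin(fδ)/sin δ ≈ 0.452.
p = a·p₁ + b·p₂ ≈ (0.249, 0.131, 0.960); φ = arcsin(p_z) ≈ 73.65°, λ = atan2(p_y, p_x) ≈ 27.63°.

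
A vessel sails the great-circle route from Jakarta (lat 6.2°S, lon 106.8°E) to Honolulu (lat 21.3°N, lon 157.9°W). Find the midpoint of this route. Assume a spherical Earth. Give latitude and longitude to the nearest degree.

≈ lat 11°N, lon 152°E

Write both endpoints as unit vectors p₁, p₂ with components (cos φ cos λ, cos φ sin λ, sin φ).
The central angle between the endpoints is δ = arccos(p₁·p₂) ≈ 1.696 rad (97.2°).
Interpolate at f = 1/2 with slerp weights a = sin((1−f)δ)/sin δ ≈ 0.756, b = sin(fδ)/sin δ ≈ 0.756.
p = a·p₁ + b·p₂ ≈ (-0.870, 0.454, 0.193); φ = arcsin(p_z) ≈ 11.12°, λ = atan2(p_y, p_x) ≈ 152.41°.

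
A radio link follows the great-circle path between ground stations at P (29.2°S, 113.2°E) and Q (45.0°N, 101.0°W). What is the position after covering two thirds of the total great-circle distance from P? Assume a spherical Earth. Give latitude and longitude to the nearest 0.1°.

Write both endpoints as unit vectors p₁, p₂ with components (cos φ cos λ, cos φ sin λ, sin φ).
The central angle between the endpoints is δ = arccos(p₁·p₂) ≈ 2.597 rad (148.8°).
Interpolate at f = 2/3 with slerp weights a = sin((1−f)δ)/sin δ ≈ 1.471, b = sin(fδ)/sin δ ≈ 1.906.
p = a·p₁ + b·p₂ ≈ (-0.763, -0.143, 0.630); φ = arcsin(p_z) ≈ 39.08°, λ = atan2(p_y, p_x) ≈ -169.37°.

≈ (39.1°N, 169.4°W)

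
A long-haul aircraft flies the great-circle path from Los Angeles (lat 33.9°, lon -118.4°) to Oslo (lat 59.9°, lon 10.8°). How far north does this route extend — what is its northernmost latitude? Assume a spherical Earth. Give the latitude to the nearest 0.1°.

≈ 70.7°

The great circle lies in the plane with unit normal n̂ = (p₁ × p₂)/|p₁ × p₂|.
Here n̂_z ≈ +0.331; the vertex latitude is φ_max = arccos|n̂_z| ≈ 70.7°.
Check via Clairaut: cos φ_max = |cos φ₁| · sin C = cos(33.9°)·sin(23.5°) ≈ 0.331, again giving ≈ 70.7°.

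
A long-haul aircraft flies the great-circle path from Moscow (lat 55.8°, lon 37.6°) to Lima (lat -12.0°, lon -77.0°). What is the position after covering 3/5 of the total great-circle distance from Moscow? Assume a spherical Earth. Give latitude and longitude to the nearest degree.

Convert each endpoint to a unit vector on the sphere (x = cos φ cos λ, y = cos φ sin λ, z = sin φ).
The central angle between the endpoints is δ = arccos(p₁·p₂) ≈ 1.983 rad (113.6°).
Interpolate at f = 3/5 with slerp weights a = sin((1−f)δ)/sin δ ≈ 0.778, b = sin(fδ)/sin δ ≈ 1.013.
p = a·p₁ + b·p₂ ≈ (0.569, -0.699, 0.433); φ = arcsin(p_z) ≈ 25.64°, λ = atan2(p_y, p_x) ≈ -50.83°.

≈ lat 26°, lon -51°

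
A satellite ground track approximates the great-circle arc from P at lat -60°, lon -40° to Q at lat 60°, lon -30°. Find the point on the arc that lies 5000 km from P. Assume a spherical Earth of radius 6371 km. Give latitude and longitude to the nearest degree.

≈ lat -15°, lon -36°

From cos δ = sin φ₁ sin φ₂ + cos φ₁ cos φ₂ cos Δλ, the central angle is δ ≈ 2.099 rad (120.3°). The total great-circle distance is δ·R ≈ 2.099 × 6371 ≈ 13371 km, so the target fraction is f = 5000/13371 ≈ 0.374.
Interpolate at f ≈ 0.374 with slerp weights a = sin((1−f)δ)/sin δ ≈ 1.120, b = sin(fδ)/sin δ ≈ 0.818.
p = a·p₁ + b·p₂ ≈ (0.783, -0.564, -0.261); φ = arcsin(p_z) ≈ -15.14°, λ = atan2(p_y, p_x) ≈ -35.78°.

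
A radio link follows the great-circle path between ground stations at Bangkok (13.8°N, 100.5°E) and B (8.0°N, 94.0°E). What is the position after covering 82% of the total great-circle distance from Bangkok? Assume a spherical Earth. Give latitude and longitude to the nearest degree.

≈ (9°N, 95°E)

Write both endpoints as unit vectors p₁, p₂ with components (cos φ cos λ, cos φ sin λ, sin φ).
The central angle between the endpoints is δ = arccos(p₁·p₂) ≈ 0.150 rad (8.6°).
Interpolate at f = 0.82 with slerp weights a = sin((1−f)δ)/sin δ ≈ 0.181, b = sin(fδ)/sin δ ≈ 0.821.
p = a·p₁ + b·p₂ ≈ (-0.089, 0.984, 0.157); φ = arcsin(p_z) ≈ 9.05°, λ = atan2(p_y, p_x) ≈ 95.15°.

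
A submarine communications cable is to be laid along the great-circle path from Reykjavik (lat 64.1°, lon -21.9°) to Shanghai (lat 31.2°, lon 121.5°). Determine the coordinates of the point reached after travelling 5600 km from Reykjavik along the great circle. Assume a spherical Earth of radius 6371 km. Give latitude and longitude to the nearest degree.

≈ lat 60°, lon 106°

Write both endpoints as unit vectors p₁, p₂ with components (cos φ cos λ, cos φ sin λ, sin φ).
The central angle between the endpoints is δ = arccos(p₁·p₂) ≈ 1.404 rad (80.4°). The total great-circle distance is δ·R ≈ 1.404 × 6371 ≈ 8945 km, so the target fraction is f = 5600/8945 ≈ 0.626.
Interpolate at f ≈ 0.626 with slerp weights a = sin((1−f)δ)/sin δ ≈ 0.508, b = sin(fδ)/sin δ ≈ 0.781.
p = a·p₁ + b·p₂ ≈ (-0.143, 0.487, 0.862); φ = arcsin(p_z) ≈ 59.51°, λ = atan2(p_y, p_x) ≈ 106.38°.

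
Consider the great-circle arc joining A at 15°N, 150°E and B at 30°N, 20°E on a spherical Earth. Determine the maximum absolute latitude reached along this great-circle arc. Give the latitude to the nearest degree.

≈ 45°N

The great circle lies in the plane with unit normal n̂ = (p₁ × p₂)/|p₁ × p₂|.
Here n̂_z ≈ -0.702; the vertex latitude is φ_max = arccos|n̂_z| ≈ 45.4°.
Check via Clairaut: cos φ_max = |cos φ₁| · sin C = cos(15.0°)·sin(46.6°) ≈ 0.702, again giving ≈ 45.4°.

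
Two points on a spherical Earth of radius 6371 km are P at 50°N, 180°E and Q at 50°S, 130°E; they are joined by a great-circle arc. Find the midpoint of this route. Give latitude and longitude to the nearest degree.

Convert each endpoint to a unit vector on the sphere (x = cos φ cos λ, y = cos φ sin λ, z = sin φ).
The central angle between the endpoints is δ = arccos(p₁·p₂) ≈ 1.898 rad (108.7°).
Interpolate at f = 1/2 with slerp weights a = sin((1−f)δ)/sin δ ≈ 0.858, b = sin(fδ)/sin δ ≈ 0.858.
p = a·p₁ + b·p₂ ≈ (-0.906, 0.423, 0.000); φ = arcsin(p_z) ≈ 0.00°, λ = atan2(p_y, p_x) ≈ 155.00°.

≈ 0°N, 155°E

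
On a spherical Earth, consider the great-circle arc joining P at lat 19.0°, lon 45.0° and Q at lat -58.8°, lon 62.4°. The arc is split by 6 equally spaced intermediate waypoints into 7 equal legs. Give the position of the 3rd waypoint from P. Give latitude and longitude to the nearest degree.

From cos δ = sin φ₁ sin φ₂ + cos φ₁ cos φ₂ cos Δλ, the central angle is δ ≈ 1.381 rad (79.1°).
Interpolate at f = 3/7 with slerp weights a = sin((1−f)δ)/sin δ ≈ 0.723, b = sin(fδ)/sin δ ≈ 0.568.
p = a·p₁ + b·p₂ ≈ (0.619, 0.744, -0.251); φ = arcsin(p_z) ≈ -14.51°, λ = atan2(p_y, p_x) ≈ 50.22°.

≈ lat -15°, lon 50°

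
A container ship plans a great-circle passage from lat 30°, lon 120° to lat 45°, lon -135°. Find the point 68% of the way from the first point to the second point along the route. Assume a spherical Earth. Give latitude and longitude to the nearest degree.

Convert each endpoint to a unit vector on the sphere (x = cos φ cos λ, y = cos φ sin λ, z = sin φ).
The central angle between the endpoints is δ = arccos(p₁·p₂) ≈ 1.374 rad (78.8°).
Interpolate at f = 0.68 with slerp weights a = sin((1−f)δ)/sin δ ≈ 0.434, b = sin(fδ)/sin δ ≈ 0.820.
p = a·p₁ + b·p₂ ≈ (-0.598, -0.084, 0.797); φ = arcsin(p_z) ≈ 52.84°, λ = atan2(p_y, p_x) ≈ -171.96°.

≈ lat 53°, lon -172°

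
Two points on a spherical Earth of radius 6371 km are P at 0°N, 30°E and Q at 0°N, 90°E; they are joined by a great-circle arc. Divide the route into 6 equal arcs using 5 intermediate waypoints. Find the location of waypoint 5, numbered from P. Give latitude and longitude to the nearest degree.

Write both endpoints as unit vectors p₁, p₂ with components (cos φ cos λ, cos φ sin λ, sin φ).
The central angle between the endpoints is δ = arccos(p₁·p₂) ≈ 1.047 rad (60.0°).
Interpolate at f = 5/6 with slerp weights a = sin((1−f)δ)/sin δ ≈ 0.201, b = sin(fδ)/sin δ ≈ 0.885.
p = a·p₁ + b·p₂ ≈ (0.174, 0.985, 0.000); φ = arcsin(p_z) ≈ 0.00°, λ = atan2(p_y, p_x) ≈ 80.00°.

≈ 0°N, 80°E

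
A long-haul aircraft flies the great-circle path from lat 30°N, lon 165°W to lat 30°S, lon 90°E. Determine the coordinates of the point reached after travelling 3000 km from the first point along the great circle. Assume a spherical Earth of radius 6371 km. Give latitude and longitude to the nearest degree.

The haversine formula gives a central angle δ ≈ 2.031 rad (116.4°) between the endpoints. The total great-circle distance is δ·R ≈ 2.031 × 6371 ≈ 12939 km, so the target fraction is f = 3000/12939 ≈ 0.232.
Interpolate at f ≈ 0.232 with slerp weights a = sin((1−f)δ)/sin δ ≈ 1.116, b = sin(fδ)/sin δ ≈ 0.506.
p = a·p₁ + b·p₂ ≈ (-0.934, 0.188, 0.305); φ = arcsin(p_z) ≈ 17.75°, λ = atan2(p_y, p_x) ≈ 168.59°.

≈ lat 18°N, lon 169°E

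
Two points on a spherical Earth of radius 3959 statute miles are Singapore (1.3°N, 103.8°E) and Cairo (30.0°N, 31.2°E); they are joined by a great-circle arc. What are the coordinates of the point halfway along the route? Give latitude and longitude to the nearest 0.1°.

≈ 19.1°N, 70.5°E

From cos δ = sin φ₁ sin φ₂ + cos φ₁ cos φ₂ cos Δλ, the central angle is δ ≈ 1.297 rad (74.3°).
Interpolate at f = 1/2 with slerp weights a = sin((1−f)δ)/sin δ ≈ 0.627, b = sin(fδ)/sin δ ≈ 0.627.
p = a·p₁ + b·p₂ ≈ (0.315, 0.891, 0.328); φ = arcsin(p_z) ≈ 19.14°, λ = atan2(p_y, p_x) ≈ 70.51°.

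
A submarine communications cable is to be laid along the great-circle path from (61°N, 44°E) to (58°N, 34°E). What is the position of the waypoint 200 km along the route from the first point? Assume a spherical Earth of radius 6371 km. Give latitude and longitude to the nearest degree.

≈ (60°N, 41°E)

From cos δ = sin φ₁ sin φ₂ + cos φ₁ cos φ₂ cos Δλ, the central angle is δ ≈ 0.103 rad (5.9°). The total great-circle distance is δ·R ≈ 0.103 × 6371 ≈ 655 km, so the target fraction is f = 200/655 ≈ 0.306.
Interpolate at f ≈ 0.306 with slerp weights a = sin((1−f)δ)/sin δ ≈ 0.695, b = sin(fδ)/sin δ ≈ 0.306.
p = a·p₁ + b·p₂ ≈ (0.377, 0.325, 0.867); φ = arcsin(p_z) ≈ 60.17°, λ = atan2(p_y, p_x) ≈ 40.76°.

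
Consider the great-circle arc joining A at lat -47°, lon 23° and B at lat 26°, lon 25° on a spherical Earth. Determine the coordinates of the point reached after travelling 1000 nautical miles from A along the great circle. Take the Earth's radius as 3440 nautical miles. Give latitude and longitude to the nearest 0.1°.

Write both endpoints as unit vectors p₁, p₂ with components (cos φ cos λ, cos φ sin λ, sin φ).
The central angle between the endpoints is δ = arccos(p₁·p₂) ≈ 1.274 rad (73.0°). The total great-circle distance is δ·R ≈ 1.274 × 3440 ≈ 4384 nmi, so the target fraction is f = 1000/4384 ≈ 0.228.
Interpolate at f ≈ 0.228 with slerp weights a = sin((1−f)δ)/sin δ ≈ 0.871, b = sin(fδ)/sin δ ≈ 0.300.
p = a·p₁ + b·p₂ ≈ (0.791, 0.346, -0.505); φ = arcsin(p_z) ≈ -30.35°, λ = atan2(p_y, p_x) ≈ 23.62°.

≈ lat -30.4°, lon 23.6°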